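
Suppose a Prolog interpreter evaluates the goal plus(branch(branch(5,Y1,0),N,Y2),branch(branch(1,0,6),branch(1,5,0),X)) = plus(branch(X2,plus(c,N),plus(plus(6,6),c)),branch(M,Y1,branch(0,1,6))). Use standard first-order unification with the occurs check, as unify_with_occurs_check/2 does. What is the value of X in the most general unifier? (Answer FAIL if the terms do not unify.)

FAIL

Decompose plus/2: branch(branch(5,Y1,0),N,Y2) = branch(X2,plus(c,N),plus(plus(6,6),c)),  branch(branch(1,0,6),branch(1,5,0),X) = branch(M,Y1,branch(0,1,6)).
Decompose branch/3: branch(5,Y1,0) = X2,  N = plus(c,N),  Y2 = plus(plus(6,6),c).
Bind X2 := branch(5,Y1,0); no other remaining equation mentions X2.
Occurs check fails: N occurs in plus(c,N); the equation N = plus(c,N) has no finite solution.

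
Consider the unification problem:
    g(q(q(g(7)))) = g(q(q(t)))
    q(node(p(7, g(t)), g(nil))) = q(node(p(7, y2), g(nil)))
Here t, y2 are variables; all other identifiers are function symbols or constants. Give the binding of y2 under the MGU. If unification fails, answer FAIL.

Decompose g/1: q(q(g(7))) = q(q(t)).
Decompose q/1: q(g(7)) = q(t).
Decompose q/1: g(7) = t.
Bind t := g(7); substituting into the remaining equation gives: q(node(p(7, g(g(7))), g(nil))) = q(node(p(7, y2), g(nil))).
Decompose q/1: node(p(7, g(g(7))), g(nil)) = node(p(7, y2), g(nil)).
Decompose node/2: p(7, g(g(7))) = p(7, y2),  g(nil) = g(nil).
Decompose p/2: 7 = 7,  g(g(7)) = y2.
Delete trivial equation 7 = 7.
Bind y2 := g(g(7)); no other remaining equation mentions y2.
Delete trivial equation g(nil) = g(nil).
MGU = { t -> g(7), y2 -> g(g(7)) }, so y2 -> g(g(7)).

g(g(7))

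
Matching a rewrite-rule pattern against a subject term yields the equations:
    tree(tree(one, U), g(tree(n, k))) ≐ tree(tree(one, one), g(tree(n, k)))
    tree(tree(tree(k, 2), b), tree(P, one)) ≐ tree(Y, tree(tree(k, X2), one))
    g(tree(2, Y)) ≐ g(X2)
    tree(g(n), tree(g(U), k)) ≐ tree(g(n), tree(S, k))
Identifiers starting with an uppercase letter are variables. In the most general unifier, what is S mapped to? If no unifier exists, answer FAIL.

Decompose tree/2: tree(one, U) ≐ tree(one, one),  g(tree(n, k)) ≐ g(tree(n, k)).
Decompose tree/2: one ≐ one,  U ≐ one.
Delete trivial equation one ≐ one.
Bind U := one; substituting into the one remaining equation that mentions U gives: tree(g(n), tree(g(one), k)) ≐ tree(g(n), tree(S, k)).
Delete trivial equation g(tree(n, k)) ≐ g(tree(n, k)).
Decompose tree/2: tree(tree(k, 2), b) ≐ Y,  tree(P, one) ≐ tree(tree(k, X2), one).
Bind Y := tree(tree(k, 2), b); substituting into the one remaining equation that mentions Y gives: g(tree(2, tree(tree(k, 2), b))) ≐ g(X2).
Decompose tree/2: P ≐ tree(k, X2),  one ≐ one.
Bind P := tree(k, X2); no other remaining equation mentions P.
Delete trivial equation one ≐ one.
Decompose g/1: tree(2, tree(tree(k, 2), b)) ≐ X2.
Bind X2 := tree(2, tree(tree(k, 2), b)); no other remaining equation mentions X2. Substituting into the earlier binding gives P := tree(k, tree(2, tree(tree(k, 2), b))).
Decompose tree/2: g(n) ≐ g(n),  tree(g(one), k) ≐ tree(S, k).
Delete trivial equation g(n) ≐ g(n).
Decompose tree/2: g(one) ≐ S,  k ≐ k.
Bind S := g(one); no other remaining equation mentions S.
Delete trivial equation k ≐ k.
MGU = { U := one, Y := tree(tree(k, 2), b), P := tree(k, tree(2, tree(tree(k, 2), b))), X2 := tree(2, tree(tree(k, 2), b)), S := g(one) }, so S := g(one).

g(one)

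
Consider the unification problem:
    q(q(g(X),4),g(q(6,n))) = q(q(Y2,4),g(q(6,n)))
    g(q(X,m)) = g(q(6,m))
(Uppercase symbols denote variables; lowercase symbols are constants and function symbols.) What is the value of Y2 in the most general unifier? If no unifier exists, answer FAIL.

g(6)

Decompose q/2: q(g(X),4) = q(Y2,4),  g(q(6,n)) = g(q(6,n)).
Decompose q/2: g(X) = Y2,  4 = 4.
Bind Y2 := g(X); no other remaining equation mentions Y2.
Delete trivial equation 4 = 4.
Delete trivial equation g(q(6,n)) = g(q(6,n)).
Decompose g/1: q(X,m) = q(6,m).
Decompose q/2: X = 6,  m = m.
Bind X := 6; no other remaining equation mentions X. Substituting into the earlier binding gives Y2 := g(6).
Delete trivial equation m = m.
MGU = { Y2 ↦ g(6), X ↦ 6 }, so Y2 ↦ g(6).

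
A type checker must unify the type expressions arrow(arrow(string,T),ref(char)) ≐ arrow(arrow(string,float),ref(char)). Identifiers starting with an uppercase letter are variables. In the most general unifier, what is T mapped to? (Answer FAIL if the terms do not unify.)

float

Decompose arrow/2: arrow(string,T) ≐ arrow(string,float),  ref(char) ≐ ref(char).
Decompose arrow/2: string ≐ string,  T ≐ float.
Delete trivial equation string ≐ string.
Bind T := float; no other remaining equation mentions T.
Delete trivial equation ref(char) ≐ ref(char).
MGU = { T -> float }, so T -> float.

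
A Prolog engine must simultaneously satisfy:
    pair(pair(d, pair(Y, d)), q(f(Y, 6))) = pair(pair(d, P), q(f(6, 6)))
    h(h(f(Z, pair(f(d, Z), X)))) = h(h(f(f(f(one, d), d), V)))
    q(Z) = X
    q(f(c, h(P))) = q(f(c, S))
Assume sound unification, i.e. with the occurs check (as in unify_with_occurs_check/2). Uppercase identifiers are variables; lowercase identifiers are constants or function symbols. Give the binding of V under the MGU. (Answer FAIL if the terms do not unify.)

Decompose pair/2: pair(d, pair(Y, d)) = pair(d, P),  q(f(Y, 6)) = q(f(6, 6)).
Decompose pair/2: d = d,  pair(Y, d) = P.
Delete trivial equation d = d.
Bind P := pair(Y, d); substituting into the one remaining equation that mentions P gives: q(f(c, h(pair(Y, d)))) = q(f(c, S)).
Decompose q/1: f(Y, 6) = f(6, 6).
Decompose f/2: Y = 6,  6 = 6.
Bind Y := 6; substituting into the one remaining equation that mentions Y gives: q(f(c, h(pair(6, d)))) = q(f(c, S)). Substituting into the earlier binding gives P := pair(6, d).
Delete trivial equation 6 = 6.
Decompose h/1: h(f(Z, pair(f(d, Z), X))) = h(f(f(f(one, d), d), V)).
Decompose h/1: f(Z, pair(f(d, Z), X)) = f(f(f(one, d), d), V).
Decompose f/2: Z = f(f(one, d), d),  pair(f(d, Z), X) = V.
Bind Z := f(f(one, d), d); substituting into the 2 remaining equations that mention Z gives: pair(f(d, f(f(one, d), d)), X) = V,  q(f(f(one, d), d)) = X.
Bind V := pair(f(d, f(f(one, d), d)), X); no other remaining equation mentions V.
Bind X := q(f(f(one, d), d)); no other remaining equation mentions X. Substituting into the earlier binding gives V := pair(f(d, f(f(one, d), d)), q(f(f(one, d), d))).
Decompose q/1: f(c, h(pair(6, d))) = f(c, S).
Decompose f/2: c = c,  h(pair(6, d)) = S.
Delete trivial equation c = c.
Bind S := h(pair(6, d)).
MGU = { P = pair(6, d), Y = 6, Z = f(f(one, d), d), V = pair(f(d, f(f(one, d), d)), q(f(f(one, d), d))), X = q(f(f(one, d), d)), S = h(pair(6, d)) }, so V = pair(f(d, f(f(one, d), d)), q(f(f(one, d), d))).

pair(f(d, f(f(one, d), d)), q(f(f(one, d), d)))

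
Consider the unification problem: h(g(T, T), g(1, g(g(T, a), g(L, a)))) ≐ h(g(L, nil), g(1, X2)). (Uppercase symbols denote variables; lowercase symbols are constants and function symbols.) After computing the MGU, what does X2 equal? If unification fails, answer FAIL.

Decompose h/2: g(T, T) ≐ g(L, nil),  g(1, g(g(T, a), g(L, a))) ≐ g(1, X2).
Decompose g/2: T ≐ L,  T ≐ nil.
Bind T := L; substituting into the remaining equations gives: L ≐ nil,  g(1, g(g(L, a), g(L, a))) ≐ g(1, X2).
Bind L := nil; substituting into the remaining equation gives: g(1, g(g(nil, a), g(nil, a))) ≐ g(1, X2). Substituting into the earlier binding gives T := nil.
Decompose g/2: 1 ≐ 1,  g(g(nil, a), g(nil, a)) ≐ X2.
Delete trivial equation 1 ≐ 1.
Bind X2 := g(g(nil, a), g(nil, a)).
MGU = { T ↦ nil, L ↦ nil, X2 ↦ g(g(nil, a), g(nil, a)) }, so X2 ↦ g(g(nil, a), g(nil, a)).

g(g(nil, a), g(nil, a))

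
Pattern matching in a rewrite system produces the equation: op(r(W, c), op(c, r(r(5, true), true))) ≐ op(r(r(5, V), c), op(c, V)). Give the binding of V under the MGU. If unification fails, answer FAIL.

r(r(5, true), true)

Decompose op/2: r(W, c) ≐ r(r(5, V), c),  op(c, r(r(5, true), true)) ≐ op(c, V).
Decompose r/2: W ≐ r(5, V),  c ≐ c.
Bind W := r(5, V); no other remaining equation mentions W.
Delete trivial equation c ≐ c.
Decompose op/2: c ≐ c,  r(r(5, true), true) ≐ V.
Delete trivial equation c ≐ c.
Bind V := r(r(5, true), true). Substituting into the earlier binding gives W := r(5, r(r(5, true), true)).
MGU = { W := r(5, r(r(5, true), true)), V := r(r(5, true), true) }, so V := r(r(5, true), true).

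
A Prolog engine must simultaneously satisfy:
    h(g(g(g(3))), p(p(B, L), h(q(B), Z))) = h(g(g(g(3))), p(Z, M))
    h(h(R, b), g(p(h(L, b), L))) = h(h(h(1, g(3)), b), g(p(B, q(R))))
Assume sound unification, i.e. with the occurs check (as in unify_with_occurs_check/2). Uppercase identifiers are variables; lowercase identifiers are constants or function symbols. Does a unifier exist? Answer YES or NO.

Decompose h/2: g(g(g(3))) = g(g(g(3))),  p(p(B, L), h(q(B), Z)) = p(Z, M).
Delete trivial equation g(g(g(3))) = g(g(g(3))).
Decompose p/2: p(B, L) = Z,  h(q(B), Z) = M.
Bind Z := p(B, L); substituting into the one remaining equation that mentions Z gives: h(q(B), p(B, L)) = M.
Bind M := h(q(B), p(B, L)); no other remaining equation mentions M.
Decompose h/2: h(R, b) = h(h(1, g(3)), b),  g(p(h(L, b), L)) = g(p(B, q(R))).
Decompose h/2: R = h(1, g(3)),  b = b.
Bind R := h(1, g(3)); substituting into the one remaining equation that mentions R gives: g(p(h(L, b), L)) = g(p(B, q(h(1, g(3))))).
Delete trivial equation b = b.
Decompose g/1: p(h(L, b), L) = p(B, q(h(1, g(3)))).
Decompose p/2: h(L, b) = B,  L = q(h(1, g(3))).
Bind B := h(L, b); no other remaining equation mentions B. Substituting into the earlier bindings gives Z := p(h(L, b), L), M := h(q(h(L, b)), p(h(L, b), L)).
Bind L := q(h(1, g(3))). Substituting into the earlier bindings gives Z := p(h(q(h(1, g(3))), b), q(h(1, g(3)))), M := h(q(h(q(h(1, g(3))), b)), p(h(q(h(1, g(3))), b), q(h(1, g(3))))), B := h(q(h(1, g(3))), b).
No equations remain and no clash or occurs-check failure arose, so a unifier exists.

YES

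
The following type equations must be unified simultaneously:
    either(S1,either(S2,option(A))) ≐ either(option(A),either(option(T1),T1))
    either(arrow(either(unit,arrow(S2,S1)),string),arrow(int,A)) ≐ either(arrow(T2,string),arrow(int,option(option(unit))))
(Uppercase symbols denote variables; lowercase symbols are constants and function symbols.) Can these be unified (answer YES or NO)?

YES

Decompose either/2: S1 ≐ option(A),  either(S2,option(A)) ≐ either(option(T1),T1).
Bind S1 := option(A); substituting into the one remaining equation that mentions S1 gives: either(arrow(either(unit,arrow(S2,option(A))),string),arrow(int,A)) ≐ either(arrow(T2,string),arrow(int,option(option(unit)))).
Decompose either/2: S2 ≐ option(T1),  option(A) ≐ T1.
Bind S2 := option(T1); substituting into the one remaining equation that mentions S2 gives: either(arrow(either(unit,arrow(option(T1),option(A))),string),arrow(int,A)) ≐ either(arrow(T2,string),arrow(int,option(option(unit)))).
Bind T1 := option(A); substituting into the remaining equation gives: either(arrow(either(unit,arrow(option(option(A)),option(A))),string),arrow(int,A)) ≐ either(arrow(T2,string),arrow(int,option(option(unit)))). Substituting into the earlier binding gives S2 := option(option(A)).
Decompose either/2: arrow(either(unit,arrow(option(option(A)),option(A))),string) ≐ arrow(T2,string),  arrow(int,A) ≐ arrow(int,option(option(unit))).
Decompose arrow/2: either(unit,arrow(option(option(A)),option(A))) ≐ T2,  string ≐ string.
Bind T2 := either(unit,arrow(option(option(A)),option(A))); no other remaining equation mentions T2.
Delete trivial equation string ≐ string.
Decompose arrow/2: int ≐ int,  A ≐ option(option(unit)).
Delete trivial equation int ≐ int.
Bind A := option(option(unit)). Substituting into the earlier bindings gives S1 := option(option(option(unit))), S2 := option(option(option(option(unit)))), T1 := option(option(option(unit))), T2 := either(unit,arrow(option(option(option(option(unit)))),option(option(option(unit))))).
No equations remain and no clash or occurs-check failure arose, so a unifier exists.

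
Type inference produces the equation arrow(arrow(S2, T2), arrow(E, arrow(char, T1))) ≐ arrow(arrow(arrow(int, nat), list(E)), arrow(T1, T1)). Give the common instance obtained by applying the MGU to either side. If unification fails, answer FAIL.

FAIL

Decompose arrow/2: arrow(S2, T2) ≐ arrow(arrow(int, nat), list(E)),  arrow(E, arrow(char, T1)) ≐ arrow(T1, T1).
Decompose arrow/2: S2 ≐ arrow(int, nat),  T2 ≐ list(E).
Bind S2 := arrow(int, nat); no other remaining equation mentions S2.
Bind T2 := list(E); no other remaining equation mentions T2.
Decompose arrow/2: E ≐ T1,  arrow(char, T1) ≐ T1.
Bind E := T1; no other remaining equation mentions E. Substituting into the earlier binding gives T2 := list(T1).
Occurs check fails: T1 occurs in arrow(char, T1); the equation T1 ≐ arrow(char, T1) has no finite solution.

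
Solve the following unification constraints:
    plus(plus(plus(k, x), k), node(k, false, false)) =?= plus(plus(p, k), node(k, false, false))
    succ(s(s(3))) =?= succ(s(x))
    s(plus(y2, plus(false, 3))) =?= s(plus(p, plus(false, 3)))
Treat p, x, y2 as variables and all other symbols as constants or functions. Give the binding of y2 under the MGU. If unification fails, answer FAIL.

plus(k, s(3))

Decompose plus/2: plus(plus(k, x), k) =?= plus(p, k),  node(k, false, false) =?= node(k, false, false).
Decompose plus/2: plus(k, x) =?= p,  k =?= k.
Bind p := plus(k, x); substituting into the one remaining equation that mentions p gives: s(plus(y2, plus(false, 3))) =?= s(plus(plus(k, x), plus(false, 3))).
Delete trivial equation k =?= k.
Delete trivial equation node(k, false, false) =?= node(k, false, false).
Decompose succ/1: s(s(3)) =?= s(x).
Decompose s/1: s(3) =?= x.
Bind x := s(3); substituting into the remaining equation gives: s(plus(y2, plus(false, 3))) =?= s(plus(plus(k, s(3)), plus(false, 3))). Substituting into the earlier binding gives p := plus(k, s(3)).
Decompose s/1: plus(y2, plus(false, 3)) =?= plus(plus(k, s(3)), plus(false, 3)).
Decompose plus/2: y2 =?= plus(k, s(3)),  plus(false, 3) =?= plus(false, 3).
Bind y2 := plus(k, s(3)); no other remaining equation mentions y2.
Delete trivial equation plus(false, 3) =?= plus(false, 3).
MGU = { p := plus(k, s(3)), x := s(3), y2 := plus(k, s(3)) }, so y2 := plus(k, s(3)).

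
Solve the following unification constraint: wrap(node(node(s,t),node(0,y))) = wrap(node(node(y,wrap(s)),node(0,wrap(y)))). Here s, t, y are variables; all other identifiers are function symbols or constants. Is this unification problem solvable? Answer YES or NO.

NO

Decompose wrap/1: node(node(s,t),node(0,y)) = node(node(y,wrap(s)),node(0,wrap(y))).
Decompose node/2: node(s,t) = node(y,wrap(s)),  node(0,y) = node(0,wrap(y)).
Decompose node/2: s = y,  t = wrap(s).
Bind s := y; substituting into the one remaining equation that mentions s gives: t = wrap(y).
Bind t := wrap(y); no other remaining equation mentions t.
Decompose node/2: 0 = 0,  y = wrap(y).
Delete trivial equation 0 = 0.
Occurs check fails: y occurs in wrap(y); the equation y = wrap(y) has no finite solution.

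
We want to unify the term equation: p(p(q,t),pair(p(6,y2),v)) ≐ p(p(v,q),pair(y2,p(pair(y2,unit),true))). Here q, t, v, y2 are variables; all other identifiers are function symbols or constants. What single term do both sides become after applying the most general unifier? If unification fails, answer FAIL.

Decompose p/2: p(q,t) ≐ p(v,q),  pair(p(6,y2),v) ≐ pair(y2,p(pair(y2,unit),true)).
Decompose p/2: q ≐ v,  t ≐ q.
Bind q := v; substituting into the one remaining equation that mentions q gives: t ≐ v.
Bind t := v; no other remaining equation mentions t.
Decompose pair/2: p(6,y2) ≐ y2,  v ≐ p(pair(y2,unit),true).
Occurs check fails: y2 occurs in p(6,y2); the equation y2 ≐ p(6,y2) has no finite solution.

FAIL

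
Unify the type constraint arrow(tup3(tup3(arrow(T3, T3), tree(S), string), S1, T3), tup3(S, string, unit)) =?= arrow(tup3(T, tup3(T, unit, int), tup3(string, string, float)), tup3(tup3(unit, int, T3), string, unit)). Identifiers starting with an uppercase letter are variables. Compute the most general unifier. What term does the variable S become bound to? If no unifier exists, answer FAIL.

tup3(unit, int, tup3(string, string, float))

Decompose arrow/2: tup3(tup3(arrow(T3, T3), tree(S), string), S1, T3) =?= tup3(T, tup3(T, unit, int), tup3(string, string, float)),  tup3(S, string, unit) =?= tup3(tup3(unit, int, T3), string, unit).
Decompose tup3/3: tup3(arrow(T3, T3), tree(S), string) =?= T,  S1 =?= tup3(T, unit, int),  T3 =?= tup3(string, string, float).
Bind T := tup3(arrow(T3, T3), tree(S), string); substituting into the one remaining equation that mentions T gives: S1 =?= tup3(tup3(arrow(T3, T3), tree(S), string), unit, int).
Bind S1 := tup3(tup3(arrow(T3, T3), tree(S), string), unit, int); no other remaining equation mentions S1.
Bind T3 := tup3(string, string, float); substituting into the remaining equation gives: tup3(S, string, unit) =?= tup3(tup3(unit, int, tup3(string, string, float)), string, unit). Substituting into the earlier bindings gives T := tup3(arrow(tup3(string, string, float), tup3(string, string, float)), tree(S), string), S1 := tup3(tup3(arrow(tup3(string, string, float), tup3(string, string, float)), tree(S), string), unit, int).
Decompose tup3/3: S =?= tup3(unit, int, tup3(string, string, float)),  string =?= string,  unit =?= unit.
Bind S := tup3(unit, int, tup3(string, string, float)); no other remaining equation mentions S. Substituting into the earlier bindings gives T := tup3(arrow(tup3(string, string, float), tup3(string, string, float)), tree(tup3(unit, int, tup3(string, string, float))), string), S1 := tup3(tup3(arrow(tup3(string, string, float), tup3(string, string, float)), tree(tup3(unit, int, tup3(string, string, float))), string), unit, int).
Delete trivial equation string =?= string.
Delete trivial equation unit =?= unit.
MGU = { T -> tup3(arrow(tup3(string, string, float), tup3(string, string, float)), tree(tup3(unit, int, tup3(string, string, float))), string), S1 -> tup3(tup3(arrow(tup3(string, string, float), tup3(string, string, float)), tree(tup3(unit, int, tup3(string, string, float))), string), unit, int), T3 -> tup3(string, string, float), S -> tup3(unit, int, tup3(string, string, float)) }, so S -> tup3(unit, int, tup3(string, string, float)).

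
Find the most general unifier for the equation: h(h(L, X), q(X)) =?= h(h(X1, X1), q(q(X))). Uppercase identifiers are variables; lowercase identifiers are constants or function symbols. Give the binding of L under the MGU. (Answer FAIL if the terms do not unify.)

Decompose h/2: h(L, X) =?= h(X1, X1),  q(X) =?= q(q(X)).
Decompose h/2: L =?= X1,  X =?= X1.
Bind L := X1; no other remaining equation mentions L.
Bind X := X1; substituting into the remaining equation gives: q(X1) =?= q(q(X1)).
Decompose q/1: X1 =?= q(X1).
Occurs check fails: X1 occurs in q(X1); the equation X1 =?= q(X1) has no finite solution.

FAIL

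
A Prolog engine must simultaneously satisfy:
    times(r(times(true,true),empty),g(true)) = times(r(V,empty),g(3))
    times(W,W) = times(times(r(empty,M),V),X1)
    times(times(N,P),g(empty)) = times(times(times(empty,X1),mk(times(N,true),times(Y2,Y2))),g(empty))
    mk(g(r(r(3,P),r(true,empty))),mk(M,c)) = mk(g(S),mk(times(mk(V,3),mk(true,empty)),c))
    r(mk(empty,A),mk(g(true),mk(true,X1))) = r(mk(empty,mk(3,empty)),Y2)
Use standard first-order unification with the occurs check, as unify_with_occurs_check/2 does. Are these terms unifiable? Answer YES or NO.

Decompose times/2: r(times(true,true),empty) = r(V,empty),  g(true) = g(3).
Decompose r/2: times(true,true) = V,  empty = empty.
Bind V := times(true,true); substituting into the 2 remaining equations that mention V gives: times(W,W) = times(times(r(empty,M),times(true,true)),X1),  mk(g(r(r(3,P),r(true,empty))),mk(M,c)) = mk(g(S),mk(times(mk(times(true,true),3),mk(true,empty)),c)).
Delete trivial equation empty = empty.
Decompose g/1: true = 3.
Clash: constants true and 3 differ; no unifier exists.

NO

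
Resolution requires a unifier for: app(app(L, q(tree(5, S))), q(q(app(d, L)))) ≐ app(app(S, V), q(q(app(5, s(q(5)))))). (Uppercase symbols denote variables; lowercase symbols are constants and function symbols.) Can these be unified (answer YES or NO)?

NO

Decompose app/2: app(L, q(tree(5, S))) ≐ app(S, V),  q(q(app(d, L))) ≐ q(q(app(5, s(q(5))))).
Decompose app/2: L ≐ S,  q(tree(5, S)) ≐ V.
Bind L := S; substituting into the one remaining equation that mentions L gives: q(q(app(d, S))) ≐ q(q(app(5, s(q(5))))).
Bind V := q(tree(5, S)); no other remaining equation mentions V.
Decompose q/1: q(app(d, S)) ≐ q(app(5, s(q(5)))).
Decompose q/1: app(d, S) ≐ app(5, s(q(5))).
Decompose app/2: d ≐ 5,  S ≐ s(q(5)).
Clash: constants d and 5 differ; no unifier exists.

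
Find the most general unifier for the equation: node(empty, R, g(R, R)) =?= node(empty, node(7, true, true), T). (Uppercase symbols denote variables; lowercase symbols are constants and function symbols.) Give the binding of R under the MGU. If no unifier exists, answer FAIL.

node(7, true, true)

Decompose node/3: empty =?= empty,  R =?= node(7, true, true),  g(R, R) =?= T.
Delete trivial equation empty =?= empty.
Bind R := node(7, true, true); substituting into the remaining equation gives: g(node(7, true, true), node(7, true, true)) =?= T.
Bind T := g(node(7, true, true), node(7, true, true)).
MGU = { R ↦ node(7, true, true), T ↦ g(node(7, true, true), node(7, true, true)) }, so R ↦ node(7, true, true).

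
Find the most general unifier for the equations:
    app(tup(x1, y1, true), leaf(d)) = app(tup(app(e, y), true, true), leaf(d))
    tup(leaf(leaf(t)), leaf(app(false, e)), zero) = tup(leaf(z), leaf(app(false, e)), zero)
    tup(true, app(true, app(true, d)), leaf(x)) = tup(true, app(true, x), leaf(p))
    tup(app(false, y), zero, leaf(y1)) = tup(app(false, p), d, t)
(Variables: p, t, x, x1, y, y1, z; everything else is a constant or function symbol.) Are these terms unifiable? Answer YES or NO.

Decompose app/2: tup(x1, y1, true) = tup(app(e, y), true, true),  leaf(d) = leaf(d).
Decompose tup/3: x1 = app(e, y),  y1 = true,  true = true.
Bind x1 := app(e, y); no other remaining equation mentions x1.
Bind y1 := true; substituting into the one remaining equation that mentions y1 gives: tup(app(false, y), zero, leaf(true)) = tup(app(false, p), d, t).
Delete trivial equation true = true.
Delete trivial equation leaf(d) = leaf(d).
Decompose tup/3: leaf(leaf(t)) = leaf(z),  leaf(app(false, e)) = leaf(app(false, e)),  zero = zero.
Decompose leaf/1: leaf(t) = z.
Bind z := leaf(t); no other remaining equation mentions z.
Delete trivial equation leaf(app(false, e)) = leaf(app(false, e)).
Delete trivial equation zero = zero.
Decompose tup/3: true = true,  app(true, app(true, d)) = app(true, x),  leaf(x) = leaf(p).
Delete trivial equation true = true.
Decompose app/2: true = true,  app(true, d) = x.
Delete trivial equation true = true.
Bind x := app(true, d); substituting into the one remaining equation that mentions x gives: leaf(app(true, d)) = leaf(p).
Decompose leaf/1: app(true, d) = p.
Bind p := app(true, d); substituting into the remaining equation gives: tup(app(false, y), zero, leaf(true)) = tup(app(false, app(true, d)), d, t).
Decompose tup/3: app(false, y) = app(false, app(true, d)),  zero = d,  leaf(true) = t.
Decompose app/2: false = false,  y = app(true, d).
Delete trivial equation false = false.
Bind y := app(true, d); no other remaining equation mentions y. Substituting into the earlier binding gives x1 := app(e, app(true, d)).
Clash: constants zero and d differ; no unifier exists.

NO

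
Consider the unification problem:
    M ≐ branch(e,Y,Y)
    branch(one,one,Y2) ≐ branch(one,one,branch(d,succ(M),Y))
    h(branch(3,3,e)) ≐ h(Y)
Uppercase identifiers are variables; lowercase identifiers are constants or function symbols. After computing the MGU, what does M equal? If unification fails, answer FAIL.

Bind M := branch(e,Y,Y); substituting into the one remaining equation that mentions M gives: branch(one,one,Y2) ≐ branch(one,one,branch(d,succ(branch(e,Y,Y)),Y)).
Decompose branch/3: one ≐ one,  one ≐ one,  Y2 ≐ branch(d,succ(branch(e,Y,Y)),Y).
Delete trivial equation one ≐ one.
Delete trivial equation one ≐ one.
Bind Y2 := branch(d,succ(branch(e,Y,Y)),Y); no other remaining equation mentions Y2.
Decompose h/1: branch(3,3,e) ≐ Y.
Bind Y := branch(3,3,e). Substituting into the earlier bindings gives M := branch(e,branch(3,3,e),branch(3,3,e)), Y2 := branch(d,succ(branch(e,branch(3,3,e),branch(3,3,e))),branch(3,3,e)).
MGU = { M := branch(e,branch(3,3,e),branch(3,3,e)), Y2 := branch(d,succ(branch(e,branch(3,3,e),branch(3,3,e))),branch(3,3,e)), Y := branch(3,3,e) }, so M := branch(e,branch(3,3,e),branch(3,3,e)).

branch(e,branch(3,3,e),branch(3,3,e))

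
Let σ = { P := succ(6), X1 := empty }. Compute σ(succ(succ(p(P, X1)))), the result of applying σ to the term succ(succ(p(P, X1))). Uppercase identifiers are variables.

Replace each occurrence of P with succ(6).
Replace each occurrence of X1 with empty.
Result: succ(succ(p(succ(6), empty))).

succ(succ(p(succ(6), empty)))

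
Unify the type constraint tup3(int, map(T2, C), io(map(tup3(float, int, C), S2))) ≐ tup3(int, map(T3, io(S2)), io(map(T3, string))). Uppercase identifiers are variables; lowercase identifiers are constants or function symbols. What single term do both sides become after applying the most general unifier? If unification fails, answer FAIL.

tup3(int, map(tup3(float, int, io(string)), io(string)), io(map(tup3(float, int, io(string)), string)))

Decompose tup3/3: int ≐ int,  map(T2, C) ≐ map(T3, io(S2)),  io(map(tup3(float, int, C), S2)) ≐ io(map(T3, string)).
Delete trivial equation int ≐ int.
Decompose map/2: T2 ≐ T3,  C ≐ io(S2).
Bind T2 := T3; no other remaining equation mentions T2.
Bind C := io(S2); substituting into the remaining equation gives: io(map(tup3(float, int, io(S2)), S2)) ≐ io(map(T3, string)).
Decompose io/1: map(tup3(float, int, io(S2)), S2) ≐ map(T3, string).
Decompose map/2: tup3(float, int, io(S2)) ≐ T3,  S2 ≐ string.
Bind T3 := tup3(float, int, io(S2)); no other remaining equation mentions T3. Substituting into the earlier binding gives T2 := tup3(float, int, io(S2)).
Bind S2 := string. Substituting into the earlier bindings gives T2 := tup3(float, int, io(string)), C := io(string), T3 := tup3(float, int, io(string)).
Applying the MGU to either side gives tup3(int, map(tup3(float, int, io(string)), io(string)), io(map(tup3(float, int, io(string)), string))).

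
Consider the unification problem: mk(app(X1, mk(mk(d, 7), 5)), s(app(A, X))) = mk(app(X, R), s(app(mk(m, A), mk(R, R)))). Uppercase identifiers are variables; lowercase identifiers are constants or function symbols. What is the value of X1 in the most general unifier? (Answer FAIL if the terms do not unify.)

Decompose mk/2: app(X1, mk(mk(d, 7), 5)) = app(X, R),  s(app(A, X)) = s(app(mk(m, A), mk(R, R))).
Decompose app/2: X1 = X,  mk(mk(d, 7), 5) = R.
Bind X1 := X; no other remaining equation mentions X1.
Bind R := mk(mk(d, 7), 5); substituting into the remaining equation gives: s(app(A, X)) = s(app(mk(m, A), mk(mk(mk(d, 7), 5), mk(mk(d, 7), 5)))).
Decompose s/1: app(A, X) = app(mk(m, A), mk(mk(mk(d, 7), 5), mk(mk(d, 7), 5))).
Decompose app/2: A = mk(m, A),  X = mk(mk(mk(d, 7), 5), mk(mk(d, 7), 5)).
Occurs check fails: A occurs in mk(m, A); the equation A = mk(m, A) has no finite solution.

FAIL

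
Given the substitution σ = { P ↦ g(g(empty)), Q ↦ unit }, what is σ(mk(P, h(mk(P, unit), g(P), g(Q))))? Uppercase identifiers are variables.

mk(g(g(empty)), h(mk(g(g(empty)), unit), g(g(g(empty))), g(unit)))

Replace each occurrence of P with g(g(empty)).
Replace each occurrence of Q with unit.
Result: mk(g(g(empty)), h(mk(g(g(empty)), unit), g(g(g(empty))), g(unit))).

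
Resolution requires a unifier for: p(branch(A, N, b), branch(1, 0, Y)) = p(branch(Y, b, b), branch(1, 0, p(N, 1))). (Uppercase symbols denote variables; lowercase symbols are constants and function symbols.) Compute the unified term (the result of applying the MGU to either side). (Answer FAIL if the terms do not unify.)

p(branch(p(b, 1), b, b), branch(1, 0, p(b, 1)))

Decompose p/2: branch(A, N, b) = branch(Y, b, b),  branch(1, 0, Y) = branch(1, 0, p(N, 1)).
Decompose branch/3: A = Y,  N = b,  b = b.
Bind A := Y; no other remaining equation mentions A.
Bind N := b; substituting into the one remaining equation that mentions N gives: branch(1, 0, Y) = branch(1, 0, p(b, 1)).
Delete trivial equation b = b.
Decompose branch/3: 1 = 1,  0 = 0,  Y = p(b, 1).
Delete trivial equation 1 = 1.
Delete trivial equation 0 = 0.
Bind Y := p(b, 1). Substituting into the earlier binding gives A := p(b, 1).
Applying the MGU to either side gives p(branch(p(b, 1), b, b), branch(1, 0, p(b, 1))).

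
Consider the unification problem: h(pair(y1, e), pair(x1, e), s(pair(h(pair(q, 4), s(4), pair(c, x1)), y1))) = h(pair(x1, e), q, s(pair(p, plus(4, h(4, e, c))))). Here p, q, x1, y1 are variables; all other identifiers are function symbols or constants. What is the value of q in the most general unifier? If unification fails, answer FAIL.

Decompose h/3: pair(y1, e) = pair(x1, e),  pair(x1, e) = q,  s(pair(h(pair(q, 4), s(4), pair(c, x1)), y1)) = s(pair(p, plus(4, h(4, e, c)))).
Decompose pair/2: y1 = x1,  e = e.
Bind y1 := x1; substituting into the one remaining equation that mentions y1 gives: s(pair(h(pair(q, 4), s(4), pair(c, x1)), x1)) = s(pair(p, plus(4, h(4, e, c)))).
Delete trivial equation e = e.
Bind q := pair(x1, e); substituting into the remaining equation gives: s(pair(h(pair(pair(x1, e), 4), s(4), pair(c, x1)), x1)) = s(pair(p, plus(4, h(4, e, c)))).
Decompose s/1: pair(h(pair(pair(x1, e), 4), s(4), pair(c, x1)), x1) = pair(p, plus(4, h(4, e, c))).
Decompose pair/2: h(pair(pair(x1, e), 4), s(4), pair(c, x1)) = p,  x1 = plus(4, h(4, e, c)).
Bind p := h(pair(pair(x1, e), 4), s(4), pair(c, x1)); no other remaining equation mentions p.
Bind x1 := plus(4, h(4, e, c)). Substituting into the earlier bindings gives y1 := plus(4, h(4, e, c)), q := pair(plus(4, h(4, e, c)), e), p := h(pair(pair(plus(4, h(4, e, c)), e), 4), s(4), pair(c, plus(4, h(4, e, c)))).
MGU = { y1 ↦ plus(4, h(4, e, c)), q ↦ pair(plus(4, h(4, e, c)), e), p ↦ h(pair(pair(plus(4, h(4, e, c)), e), 4), s(4), pair(c, plus(4, h(4, e, c)))), x1 ↦ plus(4, h(4, e, c)) }, so q ↦ pair(plus(4, h(4, e, c)), e).

pair(plus(4, h(4, e, c)), e)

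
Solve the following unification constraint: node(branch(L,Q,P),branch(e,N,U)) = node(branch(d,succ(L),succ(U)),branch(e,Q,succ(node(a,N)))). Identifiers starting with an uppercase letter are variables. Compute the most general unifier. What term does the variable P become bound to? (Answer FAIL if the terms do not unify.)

Decompose node/2: branch(L,Q,P) = branch(d,succ(L),succ(U)),  branch(e,N,U) = branch(e,Q,succ(node(a,N))).
Decompose branch/3: L = d,  Q = succ(L),  P = succ(U).
Bind L := d; substituting into the one remaining equation that mentions L gives: Q = succ(d).
Bind Q := succ(d); substituting into the one remaining equation that mentions Q gives: branch(e,N,U) = branch(e,succ(d),succ(node(a,N))).
Bind P := succ(U); no other remaining equation mentions P.
Decompose branch/3: e = e,  N = succ(d),  U = succ(node(a,N)).
Delete trivial equation e = e.
Bind N := succ(d); substituting into the remaining equation gives: U = succ(node(a,succ(d))).
Bind U := succ(node(a,succ(d))). Substituting into the earlier binding gives P := succ(succ(node(a,succ(d)))).
MGU = { L -> d, Q -> succ(d), P -> succ(succ(node(a,succ(d)))), N -> succ(d), U -> succ(node(a,succ(d))) }, so P -> succ(succ(node(a,succ(d)))).

succ(succ(node(a,succ(d))))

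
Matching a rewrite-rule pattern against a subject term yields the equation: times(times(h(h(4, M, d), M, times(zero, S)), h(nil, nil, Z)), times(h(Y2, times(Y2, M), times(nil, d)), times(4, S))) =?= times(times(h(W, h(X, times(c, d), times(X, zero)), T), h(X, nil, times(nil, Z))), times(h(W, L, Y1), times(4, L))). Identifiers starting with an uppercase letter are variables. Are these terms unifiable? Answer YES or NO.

NO

Decompose times/2: times(h(h(4, M, d), M, times(zero, S)), h(nil, nil, Z)) =?= times(h(W, h(X, times(c, d), times(X, zero)), T), h(X, nil, times(nil, Z))),  times(h(Y2, times(Y2, M), times(nil, d)), times(4, S)) =?= times(h(W, L, Y1), times(4, L)).
Decompose times/2: h(h(4, M, d), M, times(zero, S)) =?= h(W, h(X, times(c, d), times(X, zero)), T),  h(nil, nil, Z) =?= h(X, nil, times(nil, Z)).
Decompose h/3: h(4, M, d) =?= W,  M =?= h(X, times(c, d), times(X, zero)),  times(zero, S) =?= T.
Bind W := h(4, M, d); substituting into the one remaining equation that mentions W gives: times(h(Y2, times(Y2, M), times(nil, d)), times(4, S)) =?= times(h(h(4, M, d), L, Y1), times(4, L)).
Bind M := h(X, times(c, d), times(X, zero)); substituting into the one remaining equation that mentions M gives: times(h(Y2, times(Y2, h(X, times(c, d), times(X, zero))), times(nil, d)), times(4, S)) =?= times(h(h(4, h(X, times(c, d), times(X, zero)), d), L, Y1), times(4, L)). Substituting into the earlier binding gives W := h(4, h(X, times(c, d), times(X, zero)), d).
Bind T := times(zero, S); no other remaining equation mentions T.
Decompose h/3: nil =?= X,  nil =?= nil,  Z =?= times(nil, Z).
Bind X := nil; substituting into the one remaining equation that mentions X gives: times(h(Y2, times(Y2, h(nil, times(c, d), times(nil, zero))), times(nil, d)), times(4, S)) =?= times(h(h(4, h(nil, times(c, d), times(nil, zero)), d), L, Y1), times(4, L)). Substituting into the earlier bindings gives W := h(4, h(nil, times(c, d), times(nil, zero)), d), M := h(nil, times(c, d), times(nil, zero)).
Delete trivial equation nil =?= nil.
Occurs check fails: Z occurs in times(nil, Z); the equation Z =?= times(nil, Z) has no finite solution.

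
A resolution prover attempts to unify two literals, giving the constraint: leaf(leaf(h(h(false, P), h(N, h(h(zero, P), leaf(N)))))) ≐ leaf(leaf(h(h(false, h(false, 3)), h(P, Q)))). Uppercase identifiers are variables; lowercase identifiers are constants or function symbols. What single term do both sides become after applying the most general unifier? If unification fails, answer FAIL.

leaf(leaf(h(h(false, h(false, 3)), h(h(false, 3), h(h(zero, h(false, 3)), leaf(h(false, 3)))))))

Decompose leaf/1: leaf(h(h(false, P), h(N, h(h(zero, P), leaf(N))))) ≐ leaf(h(h(false, h(false, 3)), h(P, Q))).
Decompose leaf/1: h(h(false, P), h(N, h(h(zero, P), leaf(N)))) ≐ h(h(false, h(false, 3)), h(P, Q)).
Decompose h/2: h(false, P) ≐ h(false, h(false, 3)),  h(N, h(h(zero, P), leaf(N))) ≐ h(P, Q).
Decompose h/2: false ≐ false,  P ≐ h(false, 3).
Delete trivial equation false ≐ false.
Bind P := h(false, 3); substituting into the remaining equation gives: h(N, h(h(zero, h(false, 3)), leaf(N))) ≐ h(h(false, 3), Q).
Decompose h/2: N ≐ h(false, 3),  h(h(zero, h(false, 3)), leaf(N)) ≐ Q.
Bind N := h(false, 3); substituting into the remaining equation gives: h(h(zero, h(false, 3)), leaf(h(false, 3))) ≐ Q.
Bind Q := h(h(zero, h(false, 3)), leaf(h(false, 3))).
Applying the MGU to either side gives leaf(leaf(h(h(false, h(false, 3)), h(h(false, 3), h(h(zero, h(false, 3)), leaf(h(false, 3))))))).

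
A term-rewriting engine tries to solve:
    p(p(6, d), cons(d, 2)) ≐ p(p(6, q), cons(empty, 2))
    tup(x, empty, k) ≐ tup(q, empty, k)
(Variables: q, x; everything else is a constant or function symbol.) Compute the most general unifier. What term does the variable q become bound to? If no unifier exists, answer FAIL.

Decompose p/2: p(6, d) ≐ p(6, q),  cons(d, 2) ≐ cons(empty, 2).
Decompose p/2: 6 ≐ 6,  d ≐ q.
Delete trivial equation 6 ≐ 6.
Bind q := d; substituting into the one remaining equation that mentions q gives: tup(x, empty, k) ≐ tup(d, empty, k).
Decompose cons/2: d ≐ empty,  2 ≐ 2.
Clash: constants d and empty differ; no unifier exists.

FAIL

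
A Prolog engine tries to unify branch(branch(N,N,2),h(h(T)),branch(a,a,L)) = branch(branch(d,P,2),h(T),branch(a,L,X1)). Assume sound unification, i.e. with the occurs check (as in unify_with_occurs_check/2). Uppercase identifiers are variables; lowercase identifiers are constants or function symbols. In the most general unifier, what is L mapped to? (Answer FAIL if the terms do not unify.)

Decompose branch/3: branch(N,N,2) = branch(d,P,2),  h(h(T)) = h(T),  branch(a,a,L) = branch(a,L,X1).
Decompose branch/3: N = d,  N = P,  2 = 2.
Bind N := d; substituting into the one remaining equation that mentions N gives: d = P.
Bind P := d; no other remaining equation mentions P.
Delete trivial equation 2 = 2.
Decompose h/1: h(T) = T.
Occurs check fails: T occurs in h(T); the equation T = h(T) has no finite solution.

FAIL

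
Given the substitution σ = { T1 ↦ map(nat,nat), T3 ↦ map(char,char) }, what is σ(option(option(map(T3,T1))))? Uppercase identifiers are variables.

Replace each occurrence of T1 with map(nat,nat).
Replace each occurrence of T3 with map(char,char).
Result: option(option(map(map(char,char),map(nat,nat)))).

option(option(map(map(char,char),map(nat,nat))))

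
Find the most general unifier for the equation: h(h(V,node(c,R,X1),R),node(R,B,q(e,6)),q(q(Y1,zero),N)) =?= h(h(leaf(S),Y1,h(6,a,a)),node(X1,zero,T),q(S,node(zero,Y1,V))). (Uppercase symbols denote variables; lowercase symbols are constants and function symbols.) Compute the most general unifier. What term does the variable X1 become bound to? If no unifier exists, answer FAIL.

h(6,a,a)

Decompose h/3: h(V,node(c,R,X1),R) =?= h(leaf(S),Y1,h(6,a,a)),  node(R,B,q(e,6)) =?= node(X1,zero,T),  q(q(Y1,zero),N) =?= q(S,node(zero,Y1,V)).
Decompose h/3: V =?= leaf(S),  node(c,R,X1) =?= Y1,  R =?= h(6,a,a).
Bind V := leaf(S); substituting into the one remaining equation that mentions V gives: q(q(Y1,zero),N) =?= q(S,node(zero,Y1,leaf(S))).
Bind Y1 := node(c,R,X1); substituting into the one remaining equation that mentions Y1 gives: q(q(node(c,R,X1),zero),N) =?= q(S,node(zero,node(c,R,X1),leaf(S))).
Bind R := h(6,a,a); substituting into the remaining equations gives: node(h(6,a,a),B,q(e,6)) =?= node(X1,zero,T),  q(q(node(c,h(6,a,a),X1),zero),N) =?= q(S,node(zero,node(c,h(6,a,a),X1),leaf(S))). Substituting into the earlier binding gives Y1 := node(c,h(6,a,a),X1).
Decompose node/3: h(6,a,a) =?= X1,  B =?= zero,  q(e,6) =?= T.
Bind X1 := h(6,a,a); substituting into the one remaining equation that mentions X1 gives: q(q(node(c,h(6,a,a),h(6,a,a)),zero),N) =?= q(S,node(zero,node(c,h(6,a,a),h(6,a,a)),leaf(S))). Substituting into the earlier binding gives Y1 := node(c,h(6,a,a),h(6,a,a)).
Bind B := zero; no other remaining equation mentions B.
Bind T := q(e,6); no other remaining equation mentions T.
Decompose q/2: q(node(c,h(6,a,a),h(6,a,a)),zero) =?= S,  N =?= node(zero,node(c,h(6,a,a),h(6,a,a)),leaf(S)).
Bind S := q(node(c,h(6,a,a),h(6,a,a)),zero); substituting into the remaining equation gives: N =?= node(zero,node(c,h(6,a,a),h(6,a,a)),leaf(q(node(c,h(6,a,a),h(6,a,a)),zero))). Substituting into the earlier binding gives V := leaf(q(node(c,h(6,a,a),h(6,a,a)),zero)).
Bind N := node(zero,node(c,h(6,a,a),h(6,a,a)),leaf(q(node(c,h(6,a,a),h(6,a,a)),zero))).
MGU = { V := leaf(q(node(c,h(6,a,a),h(6,a,a)),zero)), Y1 := node(c,h(6,a,a),h(6,a,a)), R := h(6,a,a), X1 := h(6,a,a), B := zero, T := q(e,6), S := q(node(c,h(6,a,a),h(6,a,a)),zero), N := node(zero,node(c,h(6,a,a),h(6,a,a)),leaf(q(node(c,h(6,a,a),h(6,a,a)),zero))) }, so X1 := h(6,a,a).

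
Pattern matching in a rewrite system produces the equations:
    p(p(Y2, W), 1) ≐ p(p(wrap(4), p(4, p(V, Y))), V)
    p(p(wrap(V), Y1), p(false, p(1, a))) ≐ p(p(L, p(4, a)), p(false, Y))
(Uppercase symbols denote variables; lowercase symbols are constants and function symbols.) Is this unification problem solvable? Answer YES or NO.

YES

Decompose p/2: p(Y2, W) ≐ p(wrap(4), p(4, p(V, Y))),  1 ≐ V.
Decompose p/2: Y2 ≐ wrap(4),  W ≐ p(4, p(V, Y)).
Bind Y2 := wrap(4); no other remaining equation mentions Y2.
Bind W := p(4, p(V, Y)); no other remaining equation mentions W.
Bind V := 1; substituting into the remaining equation gives: p(p(wrap(1), Y1), p(false, p(1, a))) ≐ p(p(L, p(4, a)), p(false, Y)). Substituting into the earlier binding gives W := p(4, p(1, Y)).
Decompose p/2: p(wrap(1), Y1) ≐ p(L, p(4, a)),  p(false, p(1, a)) ≐ p(false, Y).
Decompose p/2: wrap(1) ≐ L,  Y1 ≐ p(4, a).
Bind L := wrap(1); no other remaining equation mentions L.
Bind Y1 := p(4, a); no other remaining equation mentions Y1.
Decompose p/2: false ≐ false,  p(1, a) ≐ Y.
Delete trivial equation false ≐ false.
Bind Y := p(1, a). Substituting into the earlier binding gives W := p(4, p(1, p(1, a))).
No equations remain and no clash or occurs-check failure arose, so a unifier exists.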